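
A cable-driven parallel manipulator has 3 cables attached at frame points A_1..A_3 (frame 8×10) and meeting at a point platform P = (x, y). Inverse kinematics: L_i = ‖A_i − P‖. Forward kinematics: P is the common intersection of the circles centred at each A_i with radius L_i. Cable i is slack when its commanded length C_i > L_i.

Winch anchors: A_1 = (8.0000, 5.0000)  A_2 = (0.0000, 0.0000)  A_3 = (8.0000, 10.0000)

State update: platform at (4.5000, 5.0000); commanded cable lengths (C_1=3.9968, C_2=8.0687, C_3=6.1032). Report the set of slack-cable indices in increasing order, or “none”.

1, 2

cable 1: √((3.5000)²+(0.0000)²)=3.5000, C_1=3.9968: slack
cable 2: √((-4.5000)²+(-5.0000)²)=6.7268, C_2=8.0687: slack
cable 3: √((3.5000)²+(5.0000)²)=6.1033, C_3=6.1032: taut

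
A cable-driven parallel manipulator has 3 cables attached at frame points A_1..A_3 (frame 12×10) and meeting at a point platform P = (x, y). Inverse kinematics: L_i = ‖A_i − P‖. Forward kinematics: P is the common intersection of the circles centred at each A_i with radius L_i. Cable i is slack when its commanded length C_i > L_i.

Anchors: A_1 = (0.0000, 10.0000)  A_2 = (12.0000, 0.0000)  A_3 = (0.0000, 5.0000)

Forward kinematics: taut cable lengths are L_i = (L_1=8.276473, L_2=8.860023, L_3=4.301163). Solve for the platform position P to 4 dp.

(3.5000, 2.5000)

each cable: (A_i−P)·(A_i−P) = L_i²; let k_i = ‖A_i‖²−L_i²
k_1 = 0.0000+100.0000−68.5000 = 31.5000
row 1: -24.0000x + 20.0000y = -34.0000  (k_2=65.5000)
row 2: 0.0000x + 10.0000y = 25.0000  (k_3=6.5000)
Cramer on rows 1–2 → x = 3.5000, y = 2.5000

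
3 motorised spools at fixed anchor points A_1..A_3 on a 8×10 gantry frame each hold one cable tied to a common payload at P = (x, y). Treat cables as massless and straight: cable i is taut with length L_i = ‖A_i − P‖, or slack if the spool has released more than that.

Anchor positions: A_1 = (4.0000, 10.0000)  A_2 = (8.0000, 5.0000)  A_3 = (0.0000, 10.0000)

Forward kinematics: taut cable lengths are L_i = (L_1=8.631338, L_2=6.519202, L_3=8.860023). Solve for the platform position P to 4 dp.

each cable: (A_i−P)·(A_i−P) = L_i²; let k_i = ‖A_i‖²−L_i²
k_1 = 16.0000+100.0000−74.5000 = 41.5000
row 1: -8.0000x + 10.0000y = -5.0000  (k_2=46.5000)
row 2: 8.0000x + 0.0000y = 20.0000  (k_3=21.5000)
Cramer on rows 1–2 → x = 2.5000, y = 1.5000

(2.5000, 1.5000)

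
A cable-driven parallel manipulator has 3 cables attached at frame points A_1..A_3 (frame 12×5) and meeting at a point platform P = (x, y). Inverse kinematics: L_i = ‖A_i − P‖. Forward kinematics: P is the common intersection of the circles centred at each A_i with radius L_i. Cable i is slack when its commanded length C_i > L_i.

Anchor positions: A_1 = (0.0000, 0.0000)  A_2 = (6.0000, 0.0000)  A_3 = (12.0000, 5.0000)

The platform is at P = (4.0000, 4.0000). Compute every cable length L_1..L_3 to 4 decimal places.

L_1 = √((0.0000−4.0000)² + (0.0000−4.0000)²) = 5.6569
L_2 = √((6.0000−4.0000)² + (0.0000−4.0000)²) = 4.4721
L_3 = √((12.0000−4.0000)² + (5.0000−4.0000)²) = 8.0623

(5.6569, 4.4721, 8.0623)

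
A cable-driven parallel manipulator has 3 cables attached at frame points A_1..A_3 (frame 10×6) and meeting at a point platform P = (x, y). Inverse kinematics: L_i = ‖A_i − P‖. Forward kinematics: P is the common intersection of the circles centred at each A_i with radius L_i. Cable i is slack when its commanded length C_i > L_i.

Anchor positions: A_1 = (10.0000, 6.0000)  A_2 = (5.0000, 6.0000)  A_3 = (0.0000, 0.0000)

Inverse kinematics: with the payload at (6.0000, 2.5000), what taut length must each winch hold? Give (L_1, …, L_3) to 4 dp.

(5.3151, 3.6401, 6.5000)

L_1: Δ = A_1−P = (4.0000, 3.5000) → ‖Δ‖ = √28.2500 = 5.3151
L_2: Δ = A_2−P = (-1.0000, 3.5000) → ‖Δ‖ = √13.2500 = 3.6401
L_3: Δ = A_3−P = (-6.0000, -2.5000) → ‖Δ‖ = √42.2500 = 6.5000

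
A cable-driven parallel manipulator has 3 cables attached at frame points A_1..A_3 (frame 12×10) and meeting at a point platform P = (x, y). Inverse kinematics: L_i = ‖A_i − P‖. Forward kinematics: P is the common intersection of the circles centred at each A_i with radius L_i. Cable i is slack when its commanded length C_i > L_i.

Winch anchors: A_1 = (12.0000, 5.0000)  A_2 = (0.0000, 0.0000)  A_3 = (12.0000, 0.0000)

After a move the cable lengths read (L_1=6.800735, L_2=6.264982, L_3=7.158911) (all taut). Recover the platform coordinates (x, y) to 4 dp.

each cable: (A_i−P)·(A_i−P) = L_i²; let k_i = ‖A_i‖²−L_i²
k_1 = 144.0000+25.0000−46.2500 = 122.7500
row 1: 24.0000x + 10.0000y = 162.0000  (k_2=-39.2500)
row 2: 0.0000x + 10.0000y = 30.0000  (k_3=92.7500)
Cramer on rows 1–2 → x = 5.5000, y = 3.0000

(5.5000, 3.0000)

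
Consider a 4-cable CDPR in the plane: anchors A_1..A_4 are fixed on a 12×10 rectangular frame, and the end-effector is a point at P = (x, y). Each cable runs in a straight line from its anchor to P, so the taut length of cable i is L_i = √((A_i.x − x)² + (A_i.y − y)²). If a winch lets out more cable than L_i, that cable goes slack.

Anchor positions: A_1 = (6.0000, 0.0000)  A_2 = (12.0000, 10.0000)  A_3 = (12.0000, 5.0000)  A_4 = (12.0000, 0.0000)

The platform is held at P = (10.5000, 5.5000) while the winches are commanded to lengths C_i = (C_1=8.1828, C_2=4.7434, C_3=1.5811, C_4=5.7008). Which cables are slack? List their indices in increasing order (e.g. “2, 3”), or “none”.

cable 1: √((-4.5000)²+(-5.5000)²)=7.1063, C_1=8.1828: slack
cable 2: √((1.5000)²+(4.5000)²)=4.7434, C_2=4.7434: taut
cable 3: √((1.5000)²+(-0.5000)²)=1.5811, C_3=1.5811: taut
cable 4: √((1.5000)²+(-5.5000)²)=5.7009, C_4=5.7008: taut

1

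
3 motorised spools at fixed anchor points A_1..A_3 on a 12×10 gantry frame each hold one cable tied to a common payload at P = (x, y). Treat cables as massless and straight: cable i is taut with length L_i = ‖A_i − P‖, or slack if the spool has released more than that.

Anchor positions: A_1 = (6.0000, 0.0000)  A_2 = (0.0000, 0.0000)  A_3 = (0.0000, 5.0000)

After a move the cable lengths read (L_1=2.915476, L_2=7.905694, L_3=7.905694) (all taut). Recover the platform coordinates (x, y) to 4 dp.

circle eqns → linear via eq_j − eq_1; set q_j = A_j·A_j − L_j²
q_1 = 36.0000+0.0000−8.5000 = 27.5000
12.0000·x + 0.0000·y = q_1−q_2 = 90.0000
12.0000·x − 10.0000·y = q_1−q_3 = 65.0000
solve first two rows → x=7.5000, y=2.5000

(7.5000, 2.5000)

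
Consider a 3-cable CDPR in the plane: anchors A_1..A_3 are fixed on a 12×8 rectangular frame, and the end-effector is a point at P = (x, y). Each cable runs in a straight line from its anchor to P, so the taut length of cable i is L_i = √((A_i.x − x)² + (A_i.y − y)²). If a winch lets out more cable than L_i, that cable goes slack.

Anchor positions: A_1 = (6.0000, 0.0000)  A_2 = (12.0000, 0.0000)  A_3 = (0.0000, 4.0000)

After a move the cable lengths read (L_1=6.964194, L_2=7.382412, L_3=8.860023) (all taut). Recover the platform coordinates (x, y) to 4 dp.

(8.5000, 6.5000)

each cable: (A_i−P)·(A_i−P) = L_i²; let k_i = ‖A_i‖²−L_i²
k_1 = 36.0000+0.0000−48.5000 = -12.5000
row 1: -12.0000x + 0.0000y = -102.0000  (k_2=89.5000)
row 2: 12.0000x − 8.0000y = 50.0000  (k_3=-62.5000)
Cramer on rows 1–2 → x = 8.5000, y = 6.5000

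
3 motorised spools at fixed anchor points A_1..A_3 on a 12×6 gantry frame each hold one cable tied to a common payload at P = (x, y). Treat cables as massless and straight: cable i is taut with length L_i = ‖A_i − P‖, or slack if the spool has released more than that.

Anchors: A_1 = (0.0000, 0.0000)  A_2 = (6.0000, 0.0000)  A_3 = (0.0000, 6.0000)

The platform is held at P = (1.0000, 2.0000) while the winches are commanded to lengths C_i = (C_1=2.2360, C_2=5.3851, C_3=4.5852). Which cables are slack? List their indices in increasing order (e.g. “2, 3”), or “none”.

i=1: geometric 2.2361 vs commanded 2.2360 ⇒ taut
i=2: geometric 5.3852 vs commanded 5.3851 ⇒ taut
i=3: geometric 4.1231 vs commanded 4.5852 ⇒ slack

3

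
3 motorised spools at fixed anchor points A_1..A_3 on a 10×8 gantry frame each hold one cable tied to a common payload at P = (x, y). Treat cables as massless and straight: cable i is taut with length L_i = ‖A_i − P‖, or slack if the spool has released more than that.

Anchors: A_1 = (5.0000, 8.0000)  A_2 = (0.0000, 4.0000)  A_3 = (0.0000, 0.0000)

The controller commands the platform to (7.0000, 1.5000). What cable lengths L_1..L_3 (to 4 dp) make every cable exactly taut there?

L_1 = √((5.0000−7.0000)² + (8.0000−1.5000)²) = 6.8007
L_2 = √((0.0000−7.0000)² + (4.0000−1.5000)²) = 7.4330
L_3 = √((0.0000−7.0000)² + (0.0000−1.5000)²) = 7.1589

(6.8007, 7.4330, 7.1589)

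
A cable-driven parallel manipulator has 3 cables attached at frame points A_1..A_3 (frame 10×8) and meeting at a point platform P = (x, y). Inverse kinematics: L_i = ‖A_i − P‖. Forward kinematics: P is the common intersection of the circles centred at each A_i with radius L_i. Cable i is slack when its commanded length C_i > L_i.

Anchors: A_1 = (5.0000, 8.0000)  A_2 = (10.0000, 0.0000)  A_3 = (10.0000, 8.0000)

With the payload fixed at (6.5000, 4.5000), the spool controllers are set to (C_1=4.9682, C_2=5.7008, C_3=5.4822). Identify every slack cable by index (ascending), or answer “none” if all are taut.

1, 3

i=1: geometric 3.8079 vs commanded 4.9682 ⇒ slack
i=2: geometric 5.7009 vs commanded 5.7008 ⇒ taut
i=3: geometric 4.9497 vs commanded 5.4822 ⇒ slack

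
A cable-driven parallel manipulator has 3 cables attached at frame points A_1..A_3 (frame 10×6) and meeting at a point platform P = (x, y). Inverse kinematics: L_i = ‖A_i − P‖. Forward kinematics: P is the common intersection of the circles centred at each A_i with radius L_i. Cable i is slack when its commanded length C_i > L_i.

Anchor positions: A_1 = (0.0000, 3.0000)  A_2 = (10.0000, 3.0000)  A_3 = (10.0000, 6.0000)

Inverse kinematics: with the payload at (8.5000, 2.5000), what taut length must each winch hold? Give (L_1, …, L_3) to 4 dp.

(8.5147, 1.5811, 3.8079)

L_1: Δ = A_1−P = (-8.5000, 0.5000) → ‖Δ‖ = √72.5000 = 8.5147
L_2: Δ = A_2−P = (1.5000, 0.5000) → ‖Δ‖ = √2.5000 = 1.5811
L_3: Δ = A_3−P = (1.5000, 3.5000) → ‖Δ‖ = √14.5000 = 3.8079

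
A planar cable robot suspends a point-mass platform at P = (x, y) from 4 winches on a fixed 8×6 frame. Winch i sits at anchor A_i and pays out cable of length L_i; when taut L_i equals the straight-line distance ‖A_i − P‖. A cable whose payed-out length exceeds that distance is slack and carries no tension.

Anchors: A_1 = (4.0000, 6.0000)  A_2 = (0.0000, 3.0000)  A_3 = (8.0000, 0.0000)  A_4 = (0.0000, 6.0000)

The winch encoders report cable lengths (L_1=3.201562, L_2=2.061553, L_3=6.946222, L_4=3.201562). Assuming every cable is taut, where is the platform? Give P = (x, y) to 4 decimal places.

expand ‖A_i−P‖²=L_i² and subtract eq 1 (q_i ≔ ‖A_i‖²−L_i²)
q_1 = 16.0000+36.0000−10.2500 = 41.7500
eq1−eq2 → [8.0000  6.0000]·P = 37.0000
eq1−eq3 → [-8.0000  12.0000]·P = 26.0000
eq1−eq4 → [8.0000  0.0000]·P = 16.0000
2×2 solve → P = (2.0000, 3.5000)
check cable 4: ‖A_4−P‖² = 10.2500 ≈ L_4² = 10.2500 ✓

(2.0000, 3.5000)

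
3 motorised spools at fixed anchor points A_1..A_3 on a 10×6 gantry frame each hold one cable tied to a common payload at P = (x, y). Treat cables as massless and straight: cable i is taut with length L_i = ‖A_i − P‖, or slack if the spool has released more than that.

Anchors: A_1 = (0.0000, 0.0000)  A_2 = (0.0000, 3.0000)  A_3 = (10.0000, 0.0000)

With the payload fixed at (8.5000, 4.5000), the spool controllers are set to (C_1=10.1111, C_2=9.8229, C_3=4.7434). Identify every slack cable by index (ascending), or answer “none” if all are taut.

1, 2

cable 1: L_1 = ‖A_1−P‖ = 9.6177;  C_1 = 10.1111 → slack
cable 2: L_2 = ‖A_2−P‖ = 8.6313;  C_2 = 9.8229 → slack
cable 3: L_3 = ‖A_3−P‖ = 4.7434;  C_3 = 4.7434 → taut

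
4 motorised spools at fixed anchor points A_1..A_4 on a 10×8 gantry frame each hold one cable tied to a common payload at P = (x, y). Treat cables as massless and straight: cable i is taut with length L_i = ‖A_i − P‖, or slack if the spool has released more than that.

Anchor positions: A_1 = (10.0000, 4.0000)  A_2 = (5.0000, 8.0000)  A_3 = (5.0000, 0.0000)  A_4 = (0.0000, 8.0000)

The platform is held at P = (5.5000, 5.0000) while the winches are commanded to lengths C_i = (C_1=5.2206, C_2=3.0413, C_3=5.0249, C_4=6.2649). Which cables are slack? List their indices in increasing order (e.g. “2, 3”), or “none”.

1

i=1: geometric 4.6098 vs commanded 5.2206 ⇒ slack
i=2: geometric 3.0414 vs commanded 3.0413 ⇒ taut
i=3: geometric 5.0249 vs commanded 5.0249 ⇒ taut
i=4: geometric 6.2650 vs commanded 6.2649 ⇒ taut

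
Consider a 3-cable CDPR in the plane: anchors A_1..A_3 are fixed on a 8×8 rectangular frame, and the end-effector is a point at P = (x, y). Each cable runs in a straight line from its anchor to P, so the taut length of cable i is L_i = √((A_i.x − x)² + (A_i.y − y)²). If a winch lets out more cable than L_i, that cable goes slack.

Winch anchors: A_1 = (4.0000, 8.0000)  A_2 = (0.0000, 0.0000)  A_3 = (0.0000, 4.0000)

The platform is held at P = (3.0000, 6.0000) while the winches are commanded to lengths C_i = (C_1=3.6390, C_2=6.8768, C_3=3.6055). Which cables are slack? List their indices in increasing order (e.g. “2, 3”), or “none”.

i=1: geometric 2.2361 vs commanded 3.6390 ⇒ slack
i=2: geometric 6.7082 vs commanded 6.8768 ⇒ slack
i=3: geometric 3.6056 vs commanded 3.6055 ⇒ taut

1, 2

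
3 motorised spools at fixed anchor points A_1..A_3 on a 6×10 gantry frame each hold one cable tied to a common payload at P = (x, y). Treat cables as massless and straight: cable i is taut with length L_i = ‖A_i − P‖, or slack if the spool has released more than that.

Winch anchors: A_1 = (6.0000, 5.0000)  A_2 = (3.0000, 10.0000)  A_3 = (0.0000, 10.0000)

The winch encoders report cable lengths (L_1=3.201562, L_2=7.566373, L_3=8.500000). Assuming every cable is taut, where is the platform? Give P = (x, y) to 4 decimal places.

each cable: (A_i−P)·(A_i−P) = L_i²; let q_i = ‖A_i‖²−L_i²
q_1 = 36.0000+25.0000−10.2500 = 50.7500
row 1: 6.0000x − 10.0000y = -1.0000  (q_2=51.7500)
row 2: 12.0000x − 10.0000y = 23.0000  (q_3=27.7500)
Cramer on rows 1–2 → x = 4.0000, y = 2.5000

(4.0000, 2.5000)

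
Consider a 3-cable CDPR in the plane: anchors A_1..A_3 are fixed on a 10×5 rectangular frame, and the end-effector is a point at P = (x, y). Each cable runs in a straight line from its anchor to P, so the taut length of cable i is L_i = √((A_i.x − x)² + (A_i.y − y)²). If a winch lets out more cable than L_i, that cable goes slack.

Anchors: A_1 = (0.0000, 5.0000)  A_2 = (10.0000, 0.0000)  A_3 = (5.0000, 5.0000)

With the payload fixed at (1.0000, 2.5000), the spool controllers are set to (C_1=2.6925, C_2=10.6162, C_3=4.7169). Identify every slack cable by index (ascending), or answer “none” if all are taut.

cable 1: L_1 = ‖A_1−P‖ = 2.6926;  C_1 = 2.6925 → taut
cable 2: L_2 = ‖A_2−P‖ = 9.3408;  C_2 = 10.6162 → slack
cable 3: L_3 = ‖A_3−P‖ = 4.7170;  C_3 = 4.7169 → taut

2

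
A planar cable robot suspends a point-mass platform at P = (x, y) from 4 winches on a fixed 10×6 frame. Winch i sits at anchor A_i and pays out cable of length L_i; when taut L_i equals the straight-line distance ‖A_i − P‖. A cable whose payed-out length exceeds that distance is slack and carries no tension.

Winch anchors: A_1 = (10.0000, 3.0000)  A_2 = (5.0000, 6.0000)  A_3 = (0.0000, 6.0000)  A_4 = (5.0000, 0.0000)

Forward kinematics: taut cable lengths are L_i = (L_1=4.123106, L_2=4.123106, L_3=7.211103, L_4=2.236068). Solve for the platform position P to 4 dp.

(6.0000, 2.0000)

circle eqns → linear via eq_j − eq_1; set q_j = A_j·A_j − L_j²
q_1 = 100.0000+9.0000−17.0000 = 92.0000
10.0000·x − 6.0000·y = q_1−q_2 = 48.0000
20.0000·x − 6.0000·y = q_1−q_3 = 108.0000
10.0000·x + 6.0000·y = q_1−q_4 = 72.0000
solve first two rows → x=6.0000, y=2.0000
check cable 4: ‖A_4−P‖² = 5.0000 ≈ L_4² = 5.0000 ✓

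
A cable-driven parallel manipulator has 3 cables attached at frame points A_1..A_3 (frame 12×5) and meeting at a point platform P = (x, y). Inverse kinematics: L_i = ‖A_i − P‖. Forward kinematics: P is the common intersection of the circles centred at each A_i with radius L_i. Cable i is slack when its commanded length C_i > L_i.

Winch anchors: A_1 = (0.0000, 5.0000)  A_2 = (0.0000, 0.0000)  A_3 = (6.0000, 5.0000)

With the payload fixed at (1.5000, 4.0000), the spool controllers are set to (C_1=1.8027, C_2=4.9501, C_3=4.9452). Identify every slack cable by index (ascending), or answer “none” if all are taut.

2, 3

i=1: geometric 1.8028 vs commanded 1.8027 ⇒ taut
i=2: geometric 4.2720 vs commanded 4.9501 ⇒ slack
i=3: geometric 4.6098 vs commanded 4.9452 ⇒ slack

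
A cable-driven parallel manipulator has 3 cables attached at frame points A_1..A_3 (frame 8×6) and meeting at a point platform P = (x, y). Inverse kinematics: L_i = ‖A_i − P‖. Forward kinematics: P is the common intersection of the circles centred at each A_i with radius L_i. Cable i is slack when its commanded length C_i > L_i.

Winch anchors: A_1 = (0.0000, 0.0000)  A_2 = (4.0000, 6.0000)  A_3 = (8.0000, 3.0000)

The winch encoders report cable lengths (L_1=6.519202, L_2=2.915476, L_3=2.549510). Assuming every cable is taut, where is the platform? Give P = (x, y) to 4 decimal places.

expand ‖A_i−P‖²=L_i² and subtract eq 1 (q_i ≔ ‖A_i‖²−L_i²)
q_1 = 0.0000+0.0000−42.5000 = -42.5000
eq1−eq2 → [-8.0000  -12.0000]·P = -86.0000
eq1−eq3 → [-16.0000  -6.0000]·P = -109.0000
2×2 solve → P = (5.5000, 3.5000)

(5.5000, 3.5000)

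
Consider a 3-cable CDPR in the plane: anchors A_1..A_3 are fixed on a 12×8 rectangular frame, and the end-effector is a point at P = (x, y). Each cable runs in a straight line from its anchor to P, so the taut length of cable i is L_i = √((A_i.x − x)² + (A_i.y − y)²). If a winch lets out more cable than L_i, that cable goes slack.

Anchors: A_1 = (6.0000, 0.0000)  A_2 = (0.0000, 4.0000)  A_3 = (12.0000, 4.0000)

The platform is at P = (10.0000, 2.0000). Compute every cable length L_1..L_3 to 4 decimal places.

L_1: Δ = A_1−P = (-4.0000, -2.0000) → ‖Δ‖ = √20.0000 = 4.4721
L_2: Δ = A_2−P = (-10.0000, 2.0000) → ‖Δ‖ = √104.0000 = 10.1980
L_3: Δ = A_3−P = (2.0000, 2.0000) → ‖Δ‖ = √8.0000 = 2.8284

(4.4721, 10.1980, 2.8284)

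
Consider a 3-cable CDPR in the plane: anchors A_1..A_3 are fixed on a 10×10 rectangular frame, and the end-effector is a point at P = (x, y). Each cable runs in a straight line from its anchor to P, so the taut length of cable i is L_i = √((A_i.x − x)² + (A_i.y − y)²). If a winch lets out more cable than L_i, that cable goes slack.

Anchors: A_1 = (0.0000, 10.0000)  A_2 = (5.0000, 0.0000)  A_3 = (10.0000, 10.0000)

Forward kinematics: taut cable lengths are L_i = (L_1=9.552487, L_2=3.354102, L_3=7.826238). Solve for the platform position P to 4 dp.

expand ‖A_i−P‖²=L_i² and subtract eq 1 (k_i ≔ ‖A_i‖²−L_i²)
k_1 = 0.0000+100.0000−91.2500 = 8.7500
eq1−eq2 → [-10.0000  20.0000]·P = -5.0000
eq1−eq3 → [-20.0000  0.0000]·P = -130.0000
2×2 solve → P = (6.5000, 3.0000)

(6.5000, 3.0000)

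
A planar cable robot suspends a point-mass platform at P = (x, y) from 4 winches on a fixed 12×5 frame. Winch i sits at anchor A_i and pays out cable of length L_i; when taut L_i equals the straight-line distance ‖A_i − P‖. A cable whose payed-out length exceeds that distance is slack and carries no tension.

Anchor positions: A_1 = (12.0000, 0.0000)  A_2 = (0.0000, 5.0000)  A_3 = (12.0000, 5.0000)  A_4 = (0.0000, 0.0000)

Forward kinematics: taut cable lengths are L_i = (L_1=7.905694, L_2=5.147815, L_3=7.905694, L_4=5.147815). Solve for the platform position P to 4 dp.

(4.5000, 2.5000)

each cable: (A_i−P)·(A_i−P) = L_i²; let c_i = ‖A_i‖²−L_i²
c_1 = 144.0000+0.0000−62.5000 = 81.5000
row 1: 24.0000x − 10.0000y = 83.0000  (c_2=-1.5000)
row 2: 0.0000x − 10.0000y = -25.0000  (c_3=106.5000)
row 3: 24.0000x + 0.0000y = 108.0000  (c_4=-26.5000)
Cramer on rows 1–2 → x = 4.5000, y = 2.5000
check cable 4: ‖A_4−P‖² = 26.5000 ≈ L_4² = 26.5000 ✓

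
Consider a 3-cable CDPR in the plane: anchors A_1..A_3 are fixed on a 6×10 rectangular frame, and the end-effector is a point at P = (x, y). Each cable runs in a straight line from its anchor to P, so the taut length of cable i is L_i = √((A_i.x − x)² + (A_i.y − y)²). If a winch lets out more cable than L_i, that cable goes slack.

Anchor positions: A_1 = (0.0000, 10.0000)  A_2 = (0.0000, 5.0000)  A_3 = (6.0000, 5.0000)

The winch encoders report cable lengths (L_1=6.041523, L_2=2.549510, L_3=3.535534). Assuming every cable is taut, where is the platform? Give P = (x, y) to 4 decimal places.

circle eqns → linear via eq_j − eq_1; set c_j = A_j·A_j − L_j²
c_1 = 0.0000+100.0000−36.5000 = 63.5000
0.0000·x + 10.0000·y = c_1−c_2 = 45.0000
-12.0000·x + 10.0000·y = c_1−c_3 = 15.0000
solve first two rows → x=2.5000, y=4.5000

(2.5000, 4.5000)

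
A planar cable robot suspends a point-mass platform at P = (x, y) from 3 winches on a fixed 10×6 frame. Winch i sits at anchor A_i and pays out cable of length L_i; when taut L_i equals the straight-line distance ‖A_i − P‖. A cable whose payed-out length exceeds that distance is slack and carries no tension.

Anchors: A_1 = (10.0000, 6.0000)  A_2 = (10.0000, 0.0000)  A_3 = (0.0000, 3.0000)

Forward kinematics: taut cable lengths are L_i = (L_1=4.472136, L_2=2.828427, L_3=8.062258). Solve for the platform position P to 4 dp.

expand ‖A_i−P‖²=L_i² and subtract eq 1 (c_i ≔ ‖A_i‖²−L_i²)
c_1 = 100.0000+36.0000−20.0000 = 116.0000
eq1−eq2 → [0.0000  12.0000]·P = 24.0000
eq1−eq3 → [20.0000  6.0000]·P = 172.0000
2×2 solve → P = (8.0000, 2.0000)

(8.0000, 2.0000)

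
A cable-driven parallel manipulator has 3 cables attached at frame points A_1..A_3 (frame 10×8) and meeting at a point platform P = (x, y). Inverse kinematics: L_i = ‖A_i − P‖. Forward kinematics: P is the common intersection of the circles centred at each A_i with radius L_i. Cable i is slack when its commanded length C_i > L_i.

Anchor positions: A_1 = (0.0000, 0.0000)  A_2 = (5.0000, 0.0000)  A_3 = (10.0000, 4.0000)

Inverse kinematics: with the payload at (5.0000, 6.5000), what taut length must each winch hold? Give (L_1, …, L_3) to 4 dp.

L_1: Δ = A_1−P = (-5.0000, -6.5000) → ‖Δ‖ = √67.2500 = 8.2006
L_2: Δ = A_2−P = (0.0000, -6.5000) → ‖Δ‖ = √42.2500 = 6.5000
L_3: Δ = A_3−P = (5.0000, -2.5000) → ‖Δ‖ = √31.2500 = 5.5902

(8.2006, 6.5000, 5.5902)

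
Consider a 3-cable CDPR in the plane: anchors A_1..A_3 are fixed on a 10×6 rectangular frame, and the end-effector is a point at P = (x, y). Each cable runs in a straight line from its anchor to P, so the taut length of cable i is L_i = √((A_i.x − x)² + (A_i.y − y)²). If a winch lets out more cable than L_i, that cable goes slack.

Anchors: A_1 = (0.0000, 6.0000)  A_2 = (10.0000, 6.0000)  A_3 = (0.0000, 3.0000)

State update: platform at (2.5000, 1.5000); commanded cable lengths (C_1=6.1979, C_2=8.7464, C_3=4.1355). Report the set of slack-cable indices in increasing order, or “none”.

cable 1: L_1 = ‖A_1−P‖ = 5.1478;  C_1 = 6.1979 → slack
cable 2: L_2 = ‖A_2−P‖ = 8.7464;  C_2 = 8.7464 → taut
cable 3: L_3 = ‖A_3−P‖ = 2.9155;  C_3 = 4.1355 → slack

1, 3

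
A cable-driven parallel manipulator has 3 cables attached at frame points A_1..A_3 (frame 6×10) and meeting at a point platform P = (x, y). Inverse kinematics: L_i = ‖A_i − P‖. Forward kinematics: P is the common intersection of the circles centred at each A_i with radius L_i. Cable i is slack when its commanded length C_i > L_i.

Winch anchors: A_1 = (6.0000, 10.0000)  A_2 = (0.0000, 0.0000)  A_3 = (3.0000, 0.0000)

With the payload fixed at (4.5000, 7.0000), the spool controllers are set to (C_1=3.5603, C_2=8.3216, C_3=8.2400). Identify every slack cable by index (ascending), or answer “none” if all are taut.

1, 3

cable 1: √((1.5000)²+(3.0000)²)=3.3541, C_1=3.5603: slack
cable 2: √((-4.5000)²+(-7.0000)²)=8.3217, C_2=8.3216: taut
cable 3: √((-1.5000)²+(-7.0000)²)=7.1589, C_3=8.2400: slack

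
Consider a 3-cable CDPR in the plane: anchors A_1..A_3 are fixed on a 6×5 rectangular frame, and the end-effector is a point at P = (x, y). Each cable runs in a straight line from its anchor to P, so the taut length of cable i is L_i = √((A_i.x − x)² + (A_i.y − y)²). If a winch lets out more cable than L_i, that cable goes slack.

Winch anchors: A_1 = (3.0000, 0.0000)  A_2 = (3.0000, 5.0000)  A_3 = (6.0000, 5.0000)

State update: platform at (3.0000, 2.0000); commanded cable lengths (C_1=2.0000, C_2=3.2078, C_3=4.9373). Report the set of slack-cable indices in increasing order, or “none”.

2, 3

cable 1: √((0.0000)²+(-2.0000)²)=2.0000, C_1=2.0000: taut
cable 2: √((0.0000)²+(3.0000)²)=3.0000, C_2=3.2078: slack
cable 3: √((3.0000)²+(3.0000)²)=4.2426, C_3=4.9373: slack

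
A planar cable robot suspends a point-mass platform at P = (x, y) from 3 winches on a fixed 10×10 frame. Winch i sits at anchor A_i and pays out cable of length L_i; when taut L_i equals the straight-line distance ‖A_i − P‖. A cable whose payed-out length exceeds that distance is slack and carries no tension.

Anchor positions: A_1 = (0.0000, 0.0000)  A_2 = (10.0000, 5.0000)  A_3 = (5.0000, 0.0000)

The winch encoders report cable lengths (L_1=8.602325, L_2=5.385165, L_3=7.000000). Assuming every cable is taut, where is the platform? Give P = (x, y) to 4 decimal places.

each cable: (A_i−P)·(A_i−P) = L_i²; let c_i = ‖A_i‖²−L_i²
c_1 = 0.0000+0.0000−74.0000 = -74.0000
row 1: -20.0000x − 10.0000y = -170.0000  (c_2=96.0000)
row 2: -10.0000x + 0.0000y = -50.0000  (c_3=-24.0000)
Cramer on rows 1–2 → x = 5.0000, y = 7.0000

(5.0000, 7.0000)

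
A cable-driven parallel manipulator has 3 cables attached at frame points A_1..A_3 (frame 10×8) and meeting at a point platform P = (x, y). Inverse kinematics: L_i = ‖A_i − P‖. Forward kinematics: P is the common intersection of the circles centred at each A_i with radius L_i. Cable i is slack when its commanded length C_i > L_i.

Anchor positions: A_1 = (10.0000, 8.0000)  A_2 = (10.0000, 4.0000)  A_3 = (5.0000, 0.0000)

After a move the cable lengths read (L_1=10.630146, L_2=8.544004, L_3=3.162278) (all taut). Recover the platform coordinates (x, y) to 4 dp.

each cable: (A_i−P)·(A_i−P) = L_i²; let q_i = ‖A_i‖²−L_i²
q_1 = 100.0000+64.0000−113.0000 = 51.0000
row 1: 0.0000x + 8.0000y = 8.0000  (q_2=43.0000)
row 2: 10.0000x + 16.0000y = 36.0000  (q_3=15.0000)
Cramer on rows 1–2 → x = 2.0000, y = 1.0000

(2.0000, 1.0000)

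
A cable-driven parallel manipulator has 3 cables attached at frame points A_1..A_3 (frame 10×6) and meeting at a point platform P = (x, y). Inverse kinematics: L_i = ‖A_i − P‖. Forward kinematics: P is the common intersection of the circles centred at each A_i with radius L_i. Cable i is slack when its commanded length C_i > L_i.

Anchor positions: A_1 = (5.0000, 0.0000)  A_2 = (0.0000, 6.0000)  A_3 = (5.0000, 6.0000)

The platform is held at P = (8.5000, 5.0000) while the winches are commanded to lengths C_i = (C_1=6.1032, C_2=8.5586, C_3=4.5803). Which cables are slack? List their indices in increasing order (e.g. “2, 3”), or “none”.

i=1: geometric 6.1033 vs commanded 6.1032 ⇒ taut
i=2: geometric 8.5586 vs commanded 8.5586 ⇒ taut
i=3: geometric 3.6401 vs commanded 4.5803 ⇒ slack

3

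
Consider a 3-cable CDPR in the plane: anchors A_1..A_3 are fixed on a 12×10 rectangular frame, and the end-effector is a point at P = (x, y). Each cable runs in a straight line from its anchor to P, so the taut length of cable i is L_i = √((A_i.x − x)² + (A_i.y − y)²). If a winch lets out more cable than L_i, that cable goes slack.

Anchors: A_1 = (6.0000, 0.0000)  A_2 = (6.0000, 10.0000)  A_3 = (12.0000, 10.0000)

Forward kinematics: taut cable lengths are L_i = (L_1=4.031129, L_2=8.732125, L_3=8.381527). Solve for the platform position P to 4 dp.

each cable: (A_i−P)·(A_i−P) = L_i²; let k_i = ‖A_i‖²−L_i²
k_1 = 36.0000+0.0000−16.2500 = 19.7500
row 1: 0.0000x − 20.0000y = -40.0000  (k_2=59.7500)
row 2: -12.0000x − 20.0000y = -154.0000  (k_3=173.7500)
Cramer on rows 1–2 → x = 9.5000, y = 2.0000

(9.5000, 2.0000)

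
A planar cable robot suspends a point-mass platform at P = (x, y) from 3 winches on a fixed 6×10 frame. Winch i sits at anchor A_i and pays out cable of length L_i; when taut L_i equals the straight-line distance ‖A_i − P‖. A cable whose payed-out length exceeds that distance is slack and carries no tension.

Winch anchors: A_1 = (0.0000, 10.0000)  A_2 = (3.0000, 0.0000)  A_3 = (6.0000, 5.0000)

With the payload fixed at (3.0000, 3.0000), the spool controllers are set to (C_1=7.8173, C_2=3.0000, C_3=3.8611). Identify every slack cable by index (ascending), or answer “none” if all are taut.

cable 1: L_1 = ‖A_1−P‖ = 7.6158;  C_1 = 7.8173 → slack
cable 2: L_2 = ‖A_2−P‖ = 3.0000;  C_2 = 3.0000 → taut
cable 3: L_3 = ‖A_3−P‖ = 3.6056;  C_3 = 3.8611 → slack

1, 3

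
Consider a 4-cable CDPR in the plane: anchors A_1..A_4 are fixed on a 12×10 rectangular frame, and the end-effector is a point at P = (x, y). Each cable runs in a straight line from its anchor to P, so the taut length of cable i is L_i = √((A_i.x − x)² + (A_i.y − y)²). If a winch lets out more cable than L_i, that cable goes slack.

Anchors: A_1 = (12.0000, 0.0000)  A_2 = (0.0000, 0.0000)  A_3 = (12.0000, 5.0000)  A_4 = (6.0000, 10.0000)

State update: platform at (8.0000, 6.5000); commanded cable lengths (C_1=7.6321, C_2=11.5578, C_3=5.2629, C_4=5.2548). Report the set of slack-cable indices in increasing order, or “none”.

2, 3, 4

cable 1: √((4.0000)²+(-6.5000)²)=7.6322, C_1=7.6321: taut
cable 2: √((-8.0000)²+(-6.5000)²)=10.3078, C_2=11.5578: slack
cable 3: √((4.0000)²+(-1.5000)²)=4.2720, C_3=5.2629: slack
cable 4: √((-2.0000)²+(3.5000)²)=4.0311, C_4=5.2548: slack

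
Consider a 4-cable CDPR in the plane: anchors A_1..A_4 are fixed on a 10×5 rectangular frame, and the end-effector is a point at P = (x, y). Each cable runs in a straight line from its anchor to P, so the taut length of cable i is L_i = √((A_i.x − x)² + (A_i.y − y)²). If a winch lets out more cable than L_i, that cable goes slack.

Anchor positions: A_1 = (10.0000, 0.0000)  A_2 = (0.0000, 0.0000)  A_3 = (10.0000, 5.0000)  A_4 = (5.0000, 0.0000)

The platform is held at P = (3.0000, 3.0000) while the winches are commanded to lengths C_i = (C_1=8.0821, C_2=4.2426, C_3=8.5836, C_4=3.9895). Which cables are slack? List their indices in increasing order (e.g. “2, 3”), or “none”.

i=1: geometric 7.6158 vs commanded 8.0821 ⇒ slack
i=2: geometric 4.2426 vs commanded 4.2426 ⇒ taut
i=3: geometric 7.2801 vs commanded 8.5836 ⇒ slack
i=4: geometric 3.6056 vs commanded 3.9895 ⇒ slack

1, 3, 4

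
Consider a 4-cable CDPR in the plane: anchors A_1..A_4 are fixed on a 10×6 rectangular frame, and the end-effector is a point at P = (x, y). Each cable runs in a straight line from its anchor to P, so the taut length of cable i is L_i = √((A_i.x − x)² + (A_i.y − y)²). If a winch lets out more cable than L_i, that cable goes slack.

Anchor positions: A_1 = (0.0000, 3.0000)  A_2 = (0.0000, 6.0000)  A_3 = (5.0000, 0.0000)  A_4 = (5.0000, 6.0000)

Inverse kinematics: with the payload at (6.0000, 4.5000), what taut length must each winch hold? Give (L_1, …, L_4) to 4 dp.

(6.1847, 6.1847, 4.6098, 1.8028)

cable 1: Δx=-6.0000, Δy=-1.5000; L_1 = √(Δx²+Δy²) = 6.1847
cable 2: Δx=-6.0000, Δy=1.5000; L_2 = √(Δx²+Δy²) = 6.1847
cable 3: Δx=-1.0000, Δy=-4.5000; L_3 = √(Δx²+Δy²) = 4.6098
cable 4: Δx=-1.0000, Δy=1.5000; L_4 = √(Δx²+Δy²) = 1.8028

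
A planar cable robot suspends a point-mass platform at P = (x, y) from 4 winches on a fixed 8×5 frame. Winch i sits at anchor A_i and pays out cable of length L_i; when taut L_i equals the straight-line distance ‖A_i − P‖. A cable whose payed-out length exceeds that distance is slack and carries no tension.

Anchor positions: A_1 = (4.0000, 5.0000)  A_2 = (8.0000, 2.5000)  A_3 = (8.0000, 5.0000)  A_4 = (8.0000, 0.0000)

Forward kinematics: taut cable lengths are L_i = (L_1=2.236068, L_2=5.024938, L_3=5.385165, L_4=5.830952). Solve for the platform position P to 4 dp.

(3.0000, 3.0000)

circle eqns → linear via eq_j − eq_1; set q_j = A_j·A_j − L_j²
q_1 = 16.0000+25.0000−5.0000 = 36.0000
-8.0000·x + 5.0000·y = q_1−q_2 = -9.0000
-8.0000·x + 0.0000·y = q_1−q_3 = -24.0000
-8.0000·x + 10.0000·y = q_1−q_4 = 6.0000
solve first two rows → x=3.0000, y=3.0000
check cable 4: ‖A_4−P‖² = 34.0000 ≈ L_4² = 34.0000 ✓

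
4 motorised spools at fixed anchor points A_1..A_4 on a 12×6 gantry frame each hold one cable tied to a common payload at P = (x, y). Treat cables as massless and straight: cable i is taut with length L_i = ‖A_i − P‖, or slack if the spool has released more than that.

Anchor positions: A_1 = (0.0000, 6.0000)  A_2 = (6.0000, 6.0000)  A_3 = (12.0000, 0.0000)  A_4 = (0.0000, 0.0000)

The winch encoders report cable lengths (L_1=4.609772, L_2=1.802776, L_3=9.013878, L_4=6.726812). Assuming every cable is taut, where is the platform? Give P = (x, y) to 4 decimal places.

each cable: (A_i−P)·(A_i−P) = L_i²; let k_i = ‖A_i‖²−L_i²
k_1 = 0.0000+36.0000−21.2500 = 14.7500
row 1: -12.0000x + 0.0000y = -54.0000  (k_2=68.7500)
row 2: -24.0000x + 12.0000y = -48.0000  (k_3=62.7500)
row 3: 0.0000x + 12.0000y = 60.0000  (k_4=-45.2500)
Cramer on rows 1–2 → x = 4.5000, y = 5.0000
check cable 4: ‖A_4−P‖² = 45.2500 ≈ L_4² = 45.2500 ✓

(4.5000, 5.0000)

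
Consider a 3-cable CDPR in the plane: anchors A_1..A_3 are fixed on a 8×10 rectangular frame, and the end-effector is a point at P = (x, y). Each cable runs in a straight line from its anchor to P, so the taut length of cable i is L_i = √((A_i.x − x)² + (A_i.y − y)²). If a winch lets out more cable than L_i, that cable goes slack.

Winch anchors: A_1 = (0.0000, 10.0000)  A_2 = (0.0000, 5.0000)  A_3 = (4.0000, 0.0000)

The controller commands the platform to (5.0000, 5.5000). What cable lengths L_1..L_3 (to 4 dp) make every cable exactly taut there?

(6.7268, 5.0249, 5.5902)

L_1 = √((0.0000−5.0000)² + (10.0000−5.5000)²) = 6.7268
L_2 = √((0.0000−5.0000)² + (5.0000−5.5000)²) = 5.0249
L_3 = √((4.0000−5.0000)² + (0.0000−5.5000)²) = 5.5902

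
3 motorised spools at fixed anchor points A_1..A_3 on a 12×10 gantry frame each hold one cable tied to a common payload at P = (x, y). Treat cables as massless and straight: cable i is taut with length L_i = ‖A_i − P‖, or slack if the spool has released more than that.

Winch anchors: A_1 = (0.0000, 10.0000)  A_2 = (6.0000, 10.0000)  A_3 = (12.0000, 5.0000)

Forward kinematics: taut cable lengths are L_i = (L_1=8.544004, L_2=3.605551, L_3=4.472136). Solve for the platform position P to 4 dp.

(8.0000, 7.0000)

circle eqns → linear via eq_j − eq_1; set q_j = A_j·A_j − L_j²
q_1 = 0.0000+100.0000−73.0000 = 27.0000
-12.0000·x + 0.0000·y = q_1−q_2 = -96.0000
-24.0000·x + 10.0000·y = q_1−q_3 = -122.0000
solve first two rows → x=8.0000, y=7.0000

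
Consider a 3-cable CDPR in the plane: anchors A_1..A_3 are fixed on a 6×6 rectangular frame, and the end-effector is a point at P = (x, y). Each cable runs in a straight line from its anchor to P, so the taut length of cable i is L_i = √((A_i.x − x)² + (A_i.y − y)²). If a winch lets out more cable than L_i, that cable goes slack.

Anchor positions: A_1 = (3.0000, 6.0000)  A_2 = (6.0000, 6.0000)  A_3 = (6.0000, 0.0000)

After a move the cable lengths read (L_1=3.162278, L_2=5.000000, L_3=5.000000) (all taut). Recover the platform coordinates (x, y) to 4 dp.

circle eqns → linear via eq_j − eq_1; set k_j = A_j·A_j − L_j²
k_1 = 9.0000+36.0000−10.0000 = 35.0000
-6.0000·x + 0.0000·y = k_1−k_2 = -12.0000
-6.0000·x + 12.0000·y = k_1−k_3 = 24.0000
solve first two rows → x=2.0000, y=3.0000

(2.0000, 3.0000)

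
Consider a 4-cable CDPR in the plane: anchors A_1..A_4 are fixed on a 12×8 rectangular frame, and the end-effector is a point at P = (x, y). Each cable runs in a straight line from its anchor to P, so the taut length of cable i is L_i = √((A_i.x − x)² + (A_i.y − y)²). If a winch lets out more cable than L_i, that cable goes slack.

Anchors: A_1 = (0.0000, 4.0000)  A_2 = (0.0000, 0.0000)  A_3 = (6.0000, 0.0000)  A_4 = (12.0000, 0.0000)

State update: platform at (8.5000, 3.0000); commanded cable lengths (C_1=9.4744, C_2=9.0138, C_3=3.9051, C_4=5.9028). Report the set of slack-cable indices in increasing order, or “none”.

cable 1: √((-8.5000)²+(1.0000)²)=8.5586, C_1=9.4744: slack
cable 2: √((-8.5000)²+(-3.0000)²)=9.0139, C_2=9.0138: taut
cable 3: √((-2.5000)²+(-3.0000)²)=3.9051, C_3=3.9051: taut
cable 4: √((3.5000)²+(-3.0000)²)=4.6098, C_4=5.9028: slack

1, 4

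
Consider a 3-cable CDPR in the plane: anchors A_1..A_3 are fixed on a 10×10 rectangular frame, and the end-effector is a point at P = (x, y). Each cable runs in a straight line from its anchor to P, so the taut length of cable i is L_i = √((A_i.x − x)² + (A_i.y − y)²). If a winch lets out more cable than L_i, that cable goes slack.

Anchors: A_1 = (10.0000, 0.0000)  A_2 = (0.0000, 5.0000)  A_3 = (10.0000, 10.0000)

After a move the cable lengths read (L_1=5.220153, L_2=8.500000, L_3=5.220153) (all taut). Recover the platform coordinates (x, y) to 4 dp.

each cable: (A_i−P)·(A_i−P) = L_i²; let c_i = ‖A_i‖²−L_i²
c_1 = 100.0000+0.0000−27.2500 = 72.7500
row 1: 20.0000x − 10.0000y = 120.0000  (c_2=-47.2500)
row 2: 0.0000x − 20.0000y = -100.0000  (c_3=172.7500)
Cramer on rows 1–2 → x = 8.5000, y = 5.0000

(8.5000, 5.0000)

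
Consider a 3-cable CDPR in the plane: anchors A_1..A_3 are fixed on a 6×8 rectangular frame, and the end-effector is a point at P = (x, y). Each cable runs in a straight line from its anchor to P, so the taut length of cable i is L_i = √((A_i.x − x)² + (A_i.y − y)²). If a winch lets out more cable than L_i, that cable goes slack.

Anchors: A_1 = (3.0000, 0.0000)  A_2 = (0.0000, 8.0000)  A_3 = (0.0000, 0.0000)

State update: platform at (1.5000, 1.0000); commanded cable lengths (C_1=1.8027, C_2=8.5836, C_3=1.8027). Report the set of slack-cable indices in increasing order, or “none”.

2

i=1: geometric 1.8028 vs commanded 1.8027 ⇒ taut
i=2: geometric 7.1589 vs commanded 8.5836 ⇒ slack
i=3: geometric 1.8028 vs commanded 1.8027 ⇒ taut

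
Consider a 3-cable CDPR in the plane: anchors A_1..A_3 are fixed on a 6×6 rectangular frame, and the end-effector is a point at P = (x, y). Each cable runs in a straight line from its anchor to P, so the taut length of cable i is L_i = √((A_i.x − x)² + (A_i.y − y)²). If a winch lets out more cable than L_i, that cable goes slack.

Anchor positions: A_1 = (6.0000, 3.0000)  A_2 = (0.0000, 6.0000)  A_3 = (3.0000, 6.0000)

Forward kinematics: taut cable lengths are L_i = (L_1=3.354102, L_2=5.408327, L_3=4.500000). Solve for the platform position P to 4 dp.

(3.0000, 1.5000)

circle eqns → linear via eq_j − eq_1; set q_j = A_j·A_j − L_j²
q_1 = 36.0000+9.0000−11.2500 = 33.7500
12.0000·x − 6.0000·y = q_1−q_2 = 27.0000
6.0000·x − 6.0000·y = q_1−q_3 = 9.0000
solve first two rows → x=3.0000, y=1.5000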